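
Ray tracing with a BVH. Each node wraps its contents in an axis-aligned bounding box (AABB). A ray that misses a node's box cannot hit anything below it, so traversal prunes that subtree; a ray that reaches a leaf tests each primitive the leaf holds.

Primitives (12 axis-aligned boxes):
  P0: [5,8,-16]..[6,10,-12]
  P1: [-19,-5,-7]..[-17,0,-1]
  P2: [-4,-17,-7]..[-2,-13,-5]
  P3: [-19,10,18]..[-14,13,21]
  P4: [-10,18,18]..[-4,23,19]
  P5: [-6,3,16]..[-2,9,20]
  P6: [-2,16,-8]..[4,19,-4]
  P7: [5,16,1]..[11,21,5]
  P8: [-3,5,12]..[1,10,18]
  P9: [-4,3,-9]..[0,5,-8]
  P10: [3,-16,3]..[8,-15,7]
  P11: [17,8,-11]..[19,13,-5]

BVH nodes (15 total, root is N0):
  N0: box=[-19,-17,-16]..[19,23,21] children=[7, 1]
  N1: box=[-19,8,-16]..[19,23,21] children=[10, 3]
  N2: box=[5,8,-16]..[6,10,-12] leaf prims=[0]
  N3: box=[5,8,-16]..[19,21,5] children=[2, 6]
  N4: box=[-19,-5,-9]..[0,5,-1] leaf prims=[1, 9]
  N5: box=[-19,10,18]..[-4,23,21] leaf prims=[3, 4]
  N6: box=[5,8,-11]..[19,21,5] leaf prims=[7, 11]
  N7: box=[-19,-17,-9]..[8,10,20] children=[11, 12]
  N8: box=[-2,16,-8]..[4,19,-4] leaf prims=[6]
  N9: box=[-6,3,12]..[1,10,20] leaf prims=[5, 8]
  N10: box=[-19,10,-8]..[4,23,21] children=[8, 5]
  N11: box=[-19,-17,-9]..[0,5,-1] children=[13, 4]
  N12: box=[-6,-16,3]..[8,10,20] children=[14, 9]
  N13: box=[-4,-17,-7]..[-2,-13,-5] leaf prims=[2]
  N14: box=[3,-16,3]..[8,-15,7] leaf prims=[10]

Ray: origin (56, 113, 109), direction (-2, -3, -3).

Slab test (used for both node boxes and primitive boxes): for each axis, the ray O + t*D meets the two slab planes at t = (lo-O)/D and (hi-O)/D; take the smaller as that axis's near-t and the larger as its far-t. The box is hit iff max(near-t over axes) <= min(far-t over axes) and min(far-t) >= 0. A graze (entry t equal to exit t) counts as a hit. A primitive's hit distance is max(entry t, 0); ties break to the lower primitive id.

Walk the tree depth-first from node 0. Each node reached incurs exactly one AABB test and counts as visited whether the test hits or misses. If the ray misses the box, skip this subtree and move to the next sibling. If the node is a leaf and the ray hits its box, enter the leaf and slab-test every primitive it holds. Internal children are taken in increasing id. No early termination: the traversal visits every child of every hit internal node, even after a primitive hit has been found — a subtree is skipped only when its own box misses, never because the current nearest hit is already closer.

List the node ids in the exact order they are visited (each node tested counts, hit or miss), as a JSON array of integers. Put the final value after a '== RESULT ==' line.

Trace the traversal:
N0 x:[37/2,75/2] y:[30,130/3] z:[88/3,125/3] -> hit [30,75/2], descend [1, 7]
  N1 x:[37/2,75/2] y:[30,35] z:[88/3,125/3] -> hit [30,35], descend [3, 10]
    N3 x:[37/2,51/2] y:[92/3,35] z:[104/3,125/3] -> miss, prune
    N10 x:[26,75/2] y:[30,103/3] z:[88/3,39] -> hit [30,103/3], descend [5, 8]
      N5 x:[30,75/2] y:[30,103/3] z:[88/3,91/3] -> hit [30,91/3] leaf, test {P3(miss), P4@t=30}
      N8 x:[26,29] y:[94/3,97/3] z:[113/3,39] -> miss, prune
  N7 x:[24,75/2] y:[103/3,130/3] z:[89/3,118/3] -> hit [103/3,75/2], descend [11, 12]
    N11 x:[28,75/2] y:[36,130/3] z:[110/3,118/3] -> hit [110/3,75/2], descend [4, 13]
      N4 x:[28,75/2] y:[36,118/3] z:[110/3,118/3] -> hit [110/3,75/2] leaf, test {P1(miss), P9(miss)}
      N13 x:[29,30] y:[42,130/3] z:[38,116/3] -> miss, prune
    N12 x:[24,31] y:[103/3,43] z:[89/3,106/3] -> miss, prune

Visited [0, 1, 3, 10, 5, 8, 7, 11, 4, 13, 12]. Tests: 11 box, 2 leaf. Nearest: P4.

== RESULT ==
[0, 1, 3, 10, 5, 8, 7, 11, 4, 13, 12]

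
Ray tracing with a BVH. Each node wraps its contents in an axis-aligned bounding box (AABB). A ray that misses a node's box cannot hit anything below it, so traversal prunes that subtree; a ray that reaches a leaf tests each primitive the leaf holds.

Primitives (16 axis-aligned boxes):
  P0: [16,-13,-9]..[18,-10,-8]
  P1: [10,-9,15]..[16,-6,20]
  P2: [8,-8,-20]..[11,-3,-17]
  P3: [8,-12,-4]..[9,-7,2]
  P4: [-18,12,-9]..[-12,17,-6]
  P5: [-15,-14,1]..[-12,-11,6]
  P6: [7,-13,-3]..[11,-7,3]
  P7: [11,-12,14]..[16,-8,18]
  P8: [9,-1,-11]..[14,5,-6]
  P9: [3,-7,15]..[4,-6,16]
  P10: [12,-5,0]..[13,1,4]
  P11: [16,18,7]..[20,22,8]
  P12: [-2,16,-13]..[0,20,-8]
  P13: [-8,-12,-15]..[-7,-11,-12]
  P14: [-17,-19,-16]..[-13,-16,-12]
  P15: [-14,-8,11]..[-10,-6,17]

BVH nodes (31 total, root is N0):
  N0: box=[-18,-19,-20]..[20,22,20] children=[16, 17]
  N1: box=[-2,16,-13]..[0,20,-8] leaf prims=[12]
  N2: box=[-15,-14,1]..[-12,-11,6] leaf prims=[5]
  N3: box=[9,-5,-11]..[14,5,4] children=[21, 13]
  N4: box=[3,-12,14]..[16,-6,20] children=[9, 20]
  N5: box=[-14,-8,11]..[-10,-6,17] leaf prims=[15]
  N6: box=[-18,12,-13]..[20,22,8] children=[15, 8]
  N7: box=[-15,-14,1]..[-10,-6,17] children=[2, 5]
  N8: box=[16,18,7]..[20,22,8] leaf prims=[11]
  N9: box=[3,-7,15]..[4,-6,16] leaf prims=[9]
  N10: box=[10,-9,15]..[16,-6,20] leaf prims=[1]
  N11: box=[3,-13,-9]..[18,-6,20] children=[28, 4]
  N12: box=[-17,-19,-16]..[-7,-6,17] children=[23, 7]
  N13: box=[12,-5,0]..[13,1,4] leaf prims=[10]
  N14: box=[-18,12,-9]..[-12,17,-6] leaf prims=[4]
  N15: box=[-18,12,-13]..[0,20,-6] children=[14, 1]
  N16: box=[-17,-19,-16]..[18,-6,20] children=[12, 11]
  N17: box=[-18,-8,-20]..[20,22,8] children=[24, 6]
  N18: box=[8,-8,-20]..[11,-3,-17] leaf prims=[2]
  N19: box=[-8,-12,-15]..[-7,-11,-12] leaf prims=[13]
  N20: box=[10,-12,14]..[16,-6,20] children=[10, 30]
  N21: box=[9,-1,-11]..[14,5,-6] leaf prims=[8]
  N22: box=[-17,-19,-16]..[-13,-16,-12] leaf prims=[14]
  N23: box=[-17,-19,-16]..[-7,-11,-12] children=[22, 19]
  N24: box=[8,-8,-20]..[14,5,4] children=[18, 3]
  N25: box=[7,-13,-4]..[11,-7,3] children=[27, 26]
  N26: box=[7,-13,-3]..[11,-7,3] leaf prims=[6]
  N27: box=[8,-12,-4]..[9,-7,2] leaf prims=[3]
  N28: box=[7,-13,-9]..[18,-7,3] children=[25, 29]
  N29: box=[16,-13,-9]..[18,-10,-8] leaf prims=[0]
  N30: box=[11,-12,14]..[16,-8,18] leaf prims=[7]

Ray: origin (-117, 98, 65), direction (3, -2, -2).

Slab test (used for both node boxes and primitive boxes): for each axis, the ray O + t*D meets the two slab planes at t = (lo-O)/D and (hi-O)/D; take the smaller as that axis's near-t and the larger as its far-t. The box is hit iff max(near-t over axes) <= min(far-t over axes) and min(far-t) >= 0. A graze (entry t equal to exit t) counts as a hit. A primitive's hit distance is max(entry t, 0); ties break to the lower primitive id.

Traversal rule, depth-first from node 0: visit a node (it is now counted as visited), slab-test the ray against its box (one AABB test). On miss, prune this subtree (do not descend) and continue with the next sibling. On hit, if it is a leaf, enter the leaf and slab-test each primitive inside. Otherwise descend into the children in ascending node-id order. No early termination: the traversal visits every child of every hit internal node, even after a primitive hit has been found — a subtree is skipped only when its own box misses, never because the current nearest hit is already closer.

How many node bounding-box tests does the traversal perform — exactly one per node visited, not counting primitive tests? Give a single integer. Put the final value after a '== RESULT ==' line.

Trace the traversal:
N0 x:[33,137/3] y:[38,117/2] z:[45/2,85/2] -> hit [38,85/2], descend [16, 17]
  N16 x:[100/3,45] y:[52,117/2] z:[45/2,81/2] -> miss, prune
  N17 x:[33,137/3] y:[38,53] z:[57/2,85/2] -> hit [38,85/2], descend [6, 24]
    N6 x:[33,137/3] y:[38,43] z:[57/2,39] -> hit [38,39], descend [8, 15]
      N8 x:[133/3,137/3] y:[38,40] z:[57/2,29] -> miss, prune
      N15 x:[33,39] y:[39,43] z:[71/2,39] -> hit [39,39], descend [1, 14]
        N1 x:[115/3,39] y:[39,41] z:[73/2,39] -> hit [39,39] leaf, test {P12@t=39}
        N14 x:[33,35] y:[81/2,43] z:[71/2,37] -> miss, prune
    N24 x:[125/3,131/3] y:[93/2,53] z:[61/2,85/2] -> miss, prune

Summary -> nodes [0, 16, 17, 6, 8, 15, 1, 14, 24]; box-tests=9; leaf-entries=1; first=P12

== RESULT ==
9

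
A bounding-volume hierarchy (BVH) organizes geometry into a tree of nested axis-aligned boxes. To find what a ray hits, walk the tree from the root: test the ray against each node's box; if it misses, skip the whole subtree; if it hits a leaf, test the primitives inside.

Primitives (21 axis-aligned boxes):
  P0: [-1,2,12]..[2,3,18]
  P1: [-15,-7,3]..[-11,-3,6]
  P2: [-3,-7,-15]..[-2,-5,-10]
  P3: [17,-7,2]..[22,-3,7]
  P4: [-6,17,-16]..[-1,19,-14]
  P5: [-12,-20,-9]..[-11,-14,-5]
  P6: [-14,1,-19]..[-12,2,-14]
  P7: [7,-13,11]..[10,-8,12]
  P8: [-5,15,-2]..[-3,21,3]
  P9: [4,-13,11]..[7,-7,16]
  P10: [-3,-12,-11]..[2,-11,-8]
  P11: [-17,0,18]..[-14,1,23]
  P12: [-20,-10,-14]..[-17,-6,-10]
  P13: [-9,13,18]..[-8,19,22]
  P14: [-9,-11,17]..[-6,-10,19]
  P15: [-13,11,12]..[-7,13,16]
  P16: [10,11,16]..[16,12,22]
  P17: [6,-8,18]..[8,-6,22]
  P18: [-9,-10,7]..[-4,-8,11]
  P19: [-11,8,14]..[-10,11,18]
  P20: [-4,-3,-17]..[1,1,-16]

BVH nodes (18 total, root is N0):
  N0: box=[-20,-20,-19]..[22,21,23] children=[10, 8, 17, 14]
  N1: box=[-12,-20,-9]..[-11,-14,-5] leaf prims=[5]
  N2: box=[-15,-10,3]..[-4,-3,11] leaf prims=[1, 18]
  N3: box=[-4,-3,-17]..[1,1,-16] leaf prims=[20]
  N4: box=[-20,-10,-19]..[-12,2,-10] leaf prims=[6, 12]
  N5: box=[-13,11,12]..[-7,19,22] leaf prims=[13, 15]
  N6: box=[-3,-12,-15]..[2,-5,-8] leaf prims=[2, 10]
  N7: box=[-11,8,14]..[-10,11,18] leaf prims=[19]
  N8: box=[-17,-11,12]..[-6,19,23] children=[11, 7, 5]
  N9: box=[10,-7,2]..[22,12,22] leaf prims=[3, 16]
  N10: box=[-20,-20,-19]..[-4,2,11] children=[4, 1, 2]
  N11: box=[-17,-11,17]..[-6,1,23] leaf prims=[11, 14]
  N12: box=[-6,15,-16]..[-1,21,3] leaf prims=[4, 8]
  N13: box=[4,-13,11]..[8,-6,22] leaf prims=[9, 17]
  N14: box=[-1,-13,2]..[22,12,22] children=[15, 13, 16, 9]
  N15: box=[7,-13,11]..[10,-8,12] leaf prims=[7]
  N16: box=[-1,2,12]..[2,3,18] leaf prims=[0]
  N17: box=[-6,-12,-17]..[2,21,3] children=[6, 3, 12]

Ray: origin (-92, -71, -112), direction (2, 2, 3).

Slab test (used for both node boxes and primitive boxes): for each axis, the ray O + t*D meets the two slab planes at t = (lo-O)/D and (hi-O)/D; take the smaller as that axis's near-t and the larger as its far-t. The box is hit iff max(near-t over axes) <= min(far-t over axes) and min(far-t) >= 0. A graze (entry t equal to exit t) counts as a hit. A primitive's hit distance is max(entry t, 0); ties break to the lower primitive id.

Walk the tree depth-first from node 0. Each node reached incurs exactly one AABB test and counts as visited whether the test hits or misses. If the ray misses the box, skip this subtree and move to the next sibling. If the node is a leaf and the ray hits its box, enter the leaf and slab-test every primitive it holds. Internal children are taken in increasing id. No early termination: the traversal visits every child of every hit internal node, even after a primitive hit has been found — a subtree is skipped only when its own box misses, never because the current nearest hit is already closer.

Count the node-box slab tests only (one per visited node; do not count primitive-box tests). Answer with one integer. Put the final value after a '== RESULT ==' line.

Walk:
N0 x:[36,57] y:[51/2,46] z:[31,45] -> hit [36,45], descend [8, 10, 14, 17]
  N8 x:[75/2,43] y:[30,45] z:[124/3,45] -> hit [124/3,43], descend [5, 7, 11]
    N5 x:[79/2,85/2] y:[41,45] z:[124/3,134/3] -> hit [124/3,85/2] leaf, test {P13(miss), P15@t=124/3}
    N7 x:[81/2,41] y:[79/2,41] z:[42,130/3] -> miss, prune
    N11 x:[75/2,43] y:[30,36] z:[43,45] -> miss, prune
  N10 x:[36,44] y:[51/2,73/2] z:[31,41] -> hit [36,73/2], descend [1, 2, 4]
    N1 x:[40,81/2] y:[51/2,57/2] z:[103/3,107/3] -> miss, prune
    N2 x:[77/2,44] y:[61/2,34] z:[115/3,41] -> miss, prune
    N4 x:[36,40] y:[61/2,73/2] z:[31,34] -> miss, prune
  N14 x:[91/2,57] y:[29,83/2] z:[38,134/3] -> miss, prune
  N17 x:[43,47] y:[59/2,46] z:[95/3,115/3] -> miss, prune

11 AABB tests over nodes [0, 8, 5, 7, 11, 10, 1, 2, 4, 14, 17]; 1 leaf entered; closest P15.

== RESULT ==
11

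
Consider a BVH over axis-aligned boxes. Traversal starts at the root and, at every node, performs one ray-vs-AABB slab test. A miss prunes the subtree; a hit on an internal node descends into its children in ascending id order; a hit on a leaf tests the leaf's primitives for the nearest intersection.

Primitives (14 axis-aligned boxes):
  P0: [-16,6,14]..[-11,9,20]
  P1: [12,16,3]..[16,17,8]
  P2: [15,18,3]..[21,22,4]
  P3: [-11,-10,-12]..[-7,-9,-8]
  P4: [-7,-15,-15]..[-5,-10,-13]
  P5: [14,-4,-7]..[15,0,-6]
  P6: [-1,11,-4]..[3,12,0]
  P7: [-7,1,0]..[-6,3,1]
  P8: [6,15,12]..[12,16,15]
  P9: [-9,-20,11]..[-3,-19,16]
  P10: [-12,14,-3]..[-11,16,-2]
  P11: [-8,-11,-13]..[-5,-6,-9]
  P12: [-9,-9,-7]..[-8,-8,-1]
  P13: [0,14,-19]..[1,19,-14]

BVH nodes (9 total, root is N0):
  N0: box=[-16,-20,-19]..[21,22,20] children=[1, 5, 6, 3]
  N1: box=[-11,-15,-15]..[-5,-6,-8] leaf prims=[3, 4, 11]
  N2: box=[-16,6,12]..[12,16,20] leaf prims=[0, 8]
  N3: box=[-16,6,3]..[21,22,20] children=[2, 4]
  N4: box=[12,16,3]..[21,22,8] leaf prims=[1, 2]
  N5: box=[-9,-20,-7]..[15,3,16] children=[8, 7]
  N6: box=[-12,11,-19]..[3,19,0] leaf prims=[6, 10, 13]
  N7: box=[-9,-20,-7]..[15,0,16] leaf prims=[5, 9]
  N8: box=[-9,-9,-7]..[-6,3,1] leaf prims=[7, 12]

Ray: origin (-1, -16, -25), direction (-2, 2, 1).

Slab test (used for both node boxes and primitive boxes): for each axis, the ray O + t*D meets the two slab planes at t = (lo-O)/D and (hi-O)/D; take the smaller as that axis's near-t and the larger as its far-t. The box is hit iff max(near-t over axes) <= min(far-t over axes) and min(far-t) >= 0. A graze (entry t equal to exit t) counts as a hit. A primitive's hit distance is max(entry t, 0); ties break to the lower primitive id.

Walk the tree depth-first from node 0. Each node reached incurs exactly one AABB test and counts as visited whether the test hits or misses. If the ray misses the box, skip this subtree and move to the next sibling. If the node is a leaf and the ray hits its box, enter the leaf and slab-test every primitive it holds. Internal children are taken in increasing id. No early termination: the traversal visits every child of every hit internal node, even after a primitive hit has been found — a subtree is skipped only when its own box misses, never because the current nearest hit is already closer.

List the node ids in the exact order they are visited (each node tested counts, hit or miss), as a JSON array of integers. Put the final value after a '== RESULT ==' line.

Trace the traversal:
N0 x:[-11,15/2] y:[-2,19] z:[6,45] -> hit [6,15/2], descend [1, 3, 5, 6]
  N1 x:[2,5] y:[1/2,5] z:[10,17] -> miss, prune
  N3 x:[-11,15/2] y:[11,19] z:[28,45] -> miss, prune
  N5 x:[-8,4] y:[-2,19/2] z:[18,41] -> miss, prune
  N6 x:[-2,11/2] y:[27/2,35/2] z:[6,25] -> miss, prune

Visited [0, 1, 3, 5, 6]. Tests: 5 box, 0 leaf. Nearest: miss.

== RESULT ==
[0, 1, 3, 5, 6]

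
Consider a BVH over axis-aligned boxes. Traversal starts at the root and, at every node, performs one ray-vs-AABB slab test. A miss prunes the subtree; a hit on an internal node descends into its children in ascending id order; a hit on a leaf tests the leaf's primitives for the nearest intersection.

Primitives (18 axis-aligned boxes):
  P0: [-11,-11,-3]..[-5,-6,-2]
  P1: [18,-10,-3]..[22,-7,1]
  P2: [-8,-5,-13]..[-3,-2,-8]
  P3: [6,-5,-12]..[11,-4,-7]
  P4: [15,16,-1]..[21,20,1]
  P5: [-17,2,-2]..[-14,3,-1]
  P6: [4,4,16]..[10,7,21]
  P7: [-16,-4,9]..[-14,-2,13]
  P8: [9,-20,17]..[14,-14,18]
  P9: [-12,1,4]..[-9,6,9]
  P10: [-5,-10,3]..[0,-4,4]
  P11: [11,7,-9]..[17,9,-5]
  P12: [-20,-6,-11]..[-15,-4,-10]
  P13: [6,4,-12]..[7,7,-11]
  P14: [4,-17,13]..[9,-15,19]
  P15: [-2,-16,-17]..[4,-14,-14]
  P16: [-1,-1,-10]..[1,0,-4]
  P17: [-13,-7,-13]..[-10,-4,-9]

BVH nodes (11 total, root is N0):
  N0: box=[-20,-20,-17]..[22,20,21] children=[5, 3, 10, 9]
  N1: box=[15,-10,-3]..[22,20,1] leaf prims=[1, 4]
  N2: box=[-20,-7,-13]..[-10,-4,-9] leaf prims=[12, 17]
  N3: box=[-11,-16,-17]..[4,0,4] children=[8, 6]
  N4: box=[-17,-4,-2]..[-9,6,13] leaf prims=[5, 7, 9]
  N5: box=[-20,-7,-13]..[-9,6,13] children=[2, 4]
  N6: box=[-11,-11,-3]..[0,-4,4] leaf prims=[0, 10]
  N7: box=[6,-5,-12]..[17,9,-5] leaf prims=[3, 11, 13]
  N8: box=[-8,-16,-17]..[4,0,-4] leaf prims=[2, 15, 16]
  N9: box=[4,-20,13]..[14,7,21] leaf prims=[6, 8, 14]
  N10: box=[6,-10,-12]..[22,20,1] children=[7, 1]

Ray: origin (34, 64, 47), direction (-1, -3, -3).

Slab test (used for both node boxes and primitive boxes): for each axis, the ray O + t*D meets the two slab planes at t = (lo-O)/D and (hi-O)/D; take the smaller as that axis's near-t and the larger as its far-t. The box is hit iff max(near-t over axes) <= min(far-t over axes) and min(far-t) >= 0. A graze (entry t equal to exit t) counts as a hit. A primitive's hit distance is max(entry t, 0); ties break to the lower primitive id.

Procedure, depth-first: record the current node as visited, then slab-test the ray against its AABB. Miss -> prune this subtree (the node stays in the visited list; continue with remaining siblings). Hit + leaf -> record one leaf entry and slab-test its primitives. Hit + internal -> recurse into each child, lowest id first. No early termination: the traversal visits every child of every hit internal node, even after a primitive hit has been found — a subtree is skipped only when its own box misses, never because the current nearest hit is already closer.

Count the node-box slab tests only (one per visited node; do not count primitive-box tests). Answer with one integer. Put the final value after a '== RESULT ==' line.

Traverse from the root:
N0 x:[12,54] y:[44/3,28] z:[26/3,64/3] -> hit [44/3,64/3], descend [3, 5, 9, 10]
  N3 x:[30,45] y:[64/3,80/3] z:[43/3,64/3] -> miss, prune
  N5 x:[43,54] y:[58/3,71/3] z:[34/3,20] -> miss, prune
  N9 x:[20,30] y:[19,28] z:[26/3,34/3] -> miss, prune
  N10 x:[12,28] y:[44/3,74/3] z:[46/3,59/3] -> hit [46/3,59/3], descend [1, 7]
    N1 x:[12,19] y:[44/3,74/3] z:[46/3,50/3] -> hit [46/3,50/3] leaf, test {P1(miss), P4@t=46/3}
    N7 x:[17,28] y:[55/3,23] z:[52/3,59/3] -> hit [55/3,59/3] leaf, test {P3(miss), P11@t=55/3, P13(miss)}

order=[0, 3, 5, 9, 10, 1, 7]  |boxes|=7  |leaves|=2  hit=P4

== RESULT ==
7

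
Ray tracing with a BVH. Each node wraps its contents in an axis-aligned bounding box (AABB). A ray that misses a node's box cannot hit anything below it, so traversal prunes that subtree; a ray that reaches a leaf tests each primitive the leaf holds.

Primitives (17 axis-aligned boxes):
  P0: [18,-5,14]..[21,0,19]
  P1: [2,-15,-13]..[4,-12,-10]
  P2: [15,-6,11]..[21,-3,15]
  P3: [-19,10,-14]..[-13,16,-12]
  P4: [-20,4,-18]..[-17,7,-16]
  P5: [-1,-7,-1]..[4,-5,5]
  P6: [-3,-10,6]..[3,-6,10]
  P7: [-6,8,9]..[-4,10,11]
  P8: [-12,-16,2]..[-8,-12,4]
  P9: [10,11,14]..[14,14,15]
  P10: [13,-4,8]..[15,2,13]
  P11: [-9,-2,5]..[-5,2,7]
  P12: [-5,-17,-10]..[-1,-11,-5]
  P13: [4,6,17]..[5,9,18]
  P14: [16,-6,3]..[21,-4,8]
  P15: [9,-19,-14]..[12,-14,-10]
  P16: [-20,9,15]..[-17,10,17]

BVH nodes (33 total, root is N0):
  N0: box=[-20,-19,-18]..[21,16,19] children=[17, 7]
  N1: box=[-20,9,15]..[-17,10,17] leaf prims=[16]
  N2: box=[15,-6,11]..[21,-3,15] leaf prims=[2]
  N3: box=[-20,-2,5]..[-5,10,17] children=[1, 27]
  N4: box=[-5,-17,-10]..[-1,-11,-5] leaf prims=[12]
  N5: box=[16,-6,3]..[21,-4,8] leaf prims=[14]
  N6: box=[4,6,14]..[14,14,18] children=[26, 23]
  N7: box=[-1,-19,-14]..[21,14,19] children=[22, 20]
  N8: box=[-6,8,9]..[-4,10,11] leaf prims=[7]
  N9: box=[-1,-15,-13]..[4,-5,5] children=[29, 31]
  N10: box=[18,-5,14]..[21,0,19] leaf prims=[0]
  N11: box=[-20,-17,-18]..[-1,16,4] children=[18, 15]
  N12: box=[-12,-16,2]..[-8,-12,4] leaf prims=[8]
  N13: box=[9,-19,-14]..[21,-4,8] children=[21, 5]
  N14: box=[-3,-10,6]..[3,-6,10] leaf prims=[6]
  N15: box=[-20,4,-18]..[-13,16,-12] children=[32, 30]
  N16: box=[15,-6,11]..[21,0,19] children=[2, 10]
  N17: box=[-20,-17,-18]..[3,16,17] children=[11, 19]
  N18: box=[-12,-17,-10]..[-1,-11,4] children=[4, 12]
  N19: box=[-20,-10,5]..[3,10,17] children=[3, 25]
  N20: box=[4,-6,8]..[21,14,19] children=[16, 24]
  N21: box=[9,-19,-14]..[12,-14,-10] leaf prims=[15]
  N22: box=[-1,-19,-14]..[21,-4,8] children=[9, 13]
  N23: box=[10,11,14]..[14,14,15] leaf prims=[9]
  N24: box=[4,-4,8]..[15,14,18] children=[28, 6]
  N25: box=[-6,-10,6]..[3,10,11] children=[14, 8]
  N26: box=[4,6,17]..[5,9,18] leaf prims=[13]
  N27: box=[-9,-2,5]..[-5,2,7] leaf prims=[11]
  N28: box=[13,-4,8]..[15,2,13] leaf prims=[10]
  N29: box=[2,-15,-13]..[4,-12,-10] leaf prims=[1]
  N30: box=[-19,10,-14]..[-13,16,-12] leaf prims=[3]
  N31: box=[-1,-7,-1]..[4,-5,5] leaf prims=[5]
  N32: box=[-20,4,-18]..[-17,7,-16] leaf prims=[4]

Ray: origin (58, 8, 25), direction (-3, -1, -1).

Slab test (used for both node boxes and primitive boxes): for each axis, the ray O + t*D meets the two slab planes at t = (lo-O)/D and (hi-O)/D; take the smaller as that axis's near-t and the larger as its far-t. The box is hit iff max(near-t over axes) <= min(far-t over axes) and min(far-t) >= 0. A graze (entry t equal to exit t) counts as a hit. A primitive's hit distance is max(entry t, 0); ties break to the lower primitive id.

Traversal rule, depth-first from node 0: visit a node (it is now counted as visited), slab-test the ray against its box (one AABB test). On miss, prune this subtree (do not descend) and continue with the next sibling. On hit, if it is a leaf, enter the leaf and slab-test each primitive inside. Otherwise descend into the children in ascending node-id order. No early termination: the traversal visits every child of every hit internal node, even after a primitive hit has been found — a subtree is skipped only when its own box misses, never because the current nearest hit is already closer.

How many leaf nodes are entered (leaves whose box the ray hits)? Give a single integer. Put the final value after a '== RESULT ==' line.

Walk:
N0 x:[37/3,26] y:[-8,27] z:[6,43] -> hit [37/3,26], descend [7, 17]
  N7 x:[37/3,59/3] y:[-6,27] z:[6,39] -> hit [37/3,59/3], descend [20, 22]
    N20 x:[37/3,18] y:[-6,14] z:[6,17] -> hit [37/3,14], descend [16, 24]
      N16 x:[37/3,43/3] y:[8,14] z:[6,14] -> hit [37/3,14], descend [2, 10]
        N2 x:[37/3,43/3] y:[11,14] z:[10,14] -> hit [37/3,14] leaf, test {P2@t=37/3}
        N10 x:[37/3,40/3] y:[8,13] z:[6,11] -> miss, prune
      N24 x:[43/3,18] y:[-6,12] z:[7,17] -> miss, prune
    N22 x:[37/3,59/3] y:[12,27] z:[17,39] -> hit [17,59/3], descend [9, 13]
      N9 x:[18,59/3] y:[13,23] z:[20,38] -> miss, prune
      N13 x:[37/3,49/3] y:[12,27] z:[17,39] -> miss, prune
  N17 x:[55/3,26] y:[-8,25] z:[8,43] -> hit [55/3,25], descend [11, 19]
    N11 x:[59/3,26] y:[-8,25] z:[21,43] -> hit [21,25], descend [15, 18]
      N15 x:[71/3,26] y:[-8,4] z:[37,43] -> miss, prune
      N18 x:[59/3,70/3] y:[19,25] z:[21,35] -> hit [21,70/3], descend [4, 12]
        N4 x:[59/3,21] y:[19,25] z:[30,35] -> miss, prune
        N12 x:[22,70/3] y:[20,24] z:[21,23] -> hit [22,23] leaf, test {P8@t=22}
    N19 x:[55/3,26] y:[-2,18] z:[8,20] -> miss, prune

Summary -> nodes [0, 7, 20, 16, 2, 10, 24, 22, 9, 13, 17, 11, 15, 18, 4, 12, 19]; box-tests=17; leaf-entries=2; first=P2

== RESULT ==
2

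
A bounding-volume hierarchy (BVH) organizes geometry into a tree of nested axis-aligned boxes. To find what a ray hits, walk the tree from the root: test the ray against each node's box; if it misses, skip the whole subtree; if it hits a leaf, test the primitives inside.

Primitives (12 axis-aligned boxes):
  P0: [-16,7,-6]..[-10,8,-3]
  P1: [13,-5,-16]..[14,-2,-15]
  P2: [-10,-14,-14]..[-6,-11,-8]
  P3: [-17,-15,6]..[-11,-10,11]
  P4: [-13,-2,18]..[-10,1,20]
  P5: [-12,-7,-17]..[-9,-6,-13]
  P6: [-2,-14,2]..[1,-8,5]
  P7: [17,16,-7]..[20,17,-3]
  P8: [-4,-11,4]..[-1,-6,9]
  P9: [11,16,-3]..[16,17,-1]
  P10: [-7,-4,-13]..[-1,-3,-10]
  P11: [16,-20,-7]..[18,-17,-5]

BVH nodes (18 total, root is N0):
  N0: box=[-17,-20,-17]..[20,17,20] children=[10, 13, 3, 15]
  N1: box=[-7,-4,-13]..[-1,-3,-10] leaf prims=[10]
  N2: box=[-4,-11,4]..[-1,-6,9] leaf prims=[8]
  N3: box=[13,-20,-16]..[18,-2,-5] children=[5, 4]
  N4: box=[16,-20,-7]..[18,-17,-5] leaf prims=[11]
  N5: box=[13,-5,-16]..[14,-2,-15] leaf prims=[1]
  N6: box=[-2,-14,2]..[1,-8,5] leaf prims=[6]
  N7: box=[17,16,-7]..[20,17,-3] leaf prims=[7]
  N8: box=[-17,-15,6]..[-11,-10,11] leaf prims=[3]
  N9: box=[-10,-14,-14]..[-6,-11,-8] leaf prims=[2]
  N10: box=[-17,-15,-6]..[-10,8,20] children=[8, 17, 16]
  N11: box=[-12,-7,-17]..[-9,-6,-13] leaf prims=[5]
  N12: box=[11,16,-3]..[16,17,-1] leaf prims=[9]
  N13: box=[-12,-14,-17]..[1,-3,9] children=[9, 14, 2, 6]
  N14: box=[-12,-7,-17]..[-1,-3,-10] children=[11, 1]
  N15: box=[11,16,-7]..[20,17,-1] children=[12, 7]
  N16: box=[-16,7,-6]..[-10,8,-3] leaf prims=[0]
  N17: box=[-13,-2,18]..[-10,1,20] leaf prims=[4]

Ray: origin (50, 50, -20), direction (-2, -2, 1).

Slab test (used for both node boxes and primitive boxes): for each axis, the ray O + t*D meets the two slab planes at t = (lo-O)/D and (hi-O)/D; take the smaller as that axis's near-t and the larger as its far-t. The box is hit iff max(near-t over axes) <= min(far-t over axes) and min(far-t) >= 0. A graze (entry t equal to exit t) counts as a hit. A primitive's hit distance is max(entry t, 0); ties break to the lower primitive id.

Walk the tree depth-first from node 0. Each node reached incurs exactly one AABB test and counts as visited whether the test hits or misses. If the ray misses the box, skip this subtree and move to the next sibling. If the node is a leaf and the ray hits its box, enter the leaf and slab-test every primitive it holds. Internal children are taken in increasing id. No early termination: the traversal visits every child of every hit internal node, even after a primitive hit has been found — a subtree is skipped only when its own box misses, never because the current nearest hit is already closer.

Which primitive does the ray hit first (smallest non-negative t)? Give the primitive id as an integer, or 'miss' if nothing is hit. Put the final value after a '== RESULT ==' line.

Traverse from the root:
N0 x:[15,67/2] y:[33/2,35] z:[3,40] -> hit [33/2,67/2], descend [3, 10, 13, 15]
  N3 x:[16,37/2] y:[26,35] z:[4,15] -> miss, prune
  N10 x:[30,67/2] y:[21,65/2] z:[14,40] -> hit [30,65/2], descend [8, 16, 17]
    N8 x:[61/2,67/2] y:[30,65/2] z:[26,31] -> hit [61/2,31] leaf, test {P3@t=61/2}
    N16 x:[30,33] y:[21,43/2] z:[14,17] -> miss, prune
    N17 x:[30,63/2] y:[49/2,26] z:[38,40] -> miss, prune
  N13 x:[49/2,31] y:[53/2,32] z:[3,29] -> hit [53/2,29], descend [2, 6, 9, 14]
    N2 x:[51/2,27] y:[28,61/2] z:[24,29] -> miss, prune
    N6 x:[49/2,26] y:[29,32] z:[22,25] -> miss, prune
    N9 x:[28,30] y:[61/2,32] z:[6,12] -> miss, prune
    N14 x:[51/2,31] y:[53/2,57/2] z:[3,10] -> miss, prune
  N15 x:[15,39/2] y:[33/2,17] z:[13,19] -> hit [33/2,17], descend [7, 12]
    N7 x:[15,33/2] y:[33/2,17] z:[13,17] -> hit [33/2,33/2] leaf, test {P7@t=33/2}
    N12 x:[17,39/2] y:[33/2,17] z:[17,19] -> hit [17,17] leaf, test {P9@t=17}

14 AABB tests over nodes [0, 3, 10, 8, 16, 17, 13, 2, 6, 9, 14, 15, 7, 12]; 3 leaves entered; closest P7.

== RESULT ==
7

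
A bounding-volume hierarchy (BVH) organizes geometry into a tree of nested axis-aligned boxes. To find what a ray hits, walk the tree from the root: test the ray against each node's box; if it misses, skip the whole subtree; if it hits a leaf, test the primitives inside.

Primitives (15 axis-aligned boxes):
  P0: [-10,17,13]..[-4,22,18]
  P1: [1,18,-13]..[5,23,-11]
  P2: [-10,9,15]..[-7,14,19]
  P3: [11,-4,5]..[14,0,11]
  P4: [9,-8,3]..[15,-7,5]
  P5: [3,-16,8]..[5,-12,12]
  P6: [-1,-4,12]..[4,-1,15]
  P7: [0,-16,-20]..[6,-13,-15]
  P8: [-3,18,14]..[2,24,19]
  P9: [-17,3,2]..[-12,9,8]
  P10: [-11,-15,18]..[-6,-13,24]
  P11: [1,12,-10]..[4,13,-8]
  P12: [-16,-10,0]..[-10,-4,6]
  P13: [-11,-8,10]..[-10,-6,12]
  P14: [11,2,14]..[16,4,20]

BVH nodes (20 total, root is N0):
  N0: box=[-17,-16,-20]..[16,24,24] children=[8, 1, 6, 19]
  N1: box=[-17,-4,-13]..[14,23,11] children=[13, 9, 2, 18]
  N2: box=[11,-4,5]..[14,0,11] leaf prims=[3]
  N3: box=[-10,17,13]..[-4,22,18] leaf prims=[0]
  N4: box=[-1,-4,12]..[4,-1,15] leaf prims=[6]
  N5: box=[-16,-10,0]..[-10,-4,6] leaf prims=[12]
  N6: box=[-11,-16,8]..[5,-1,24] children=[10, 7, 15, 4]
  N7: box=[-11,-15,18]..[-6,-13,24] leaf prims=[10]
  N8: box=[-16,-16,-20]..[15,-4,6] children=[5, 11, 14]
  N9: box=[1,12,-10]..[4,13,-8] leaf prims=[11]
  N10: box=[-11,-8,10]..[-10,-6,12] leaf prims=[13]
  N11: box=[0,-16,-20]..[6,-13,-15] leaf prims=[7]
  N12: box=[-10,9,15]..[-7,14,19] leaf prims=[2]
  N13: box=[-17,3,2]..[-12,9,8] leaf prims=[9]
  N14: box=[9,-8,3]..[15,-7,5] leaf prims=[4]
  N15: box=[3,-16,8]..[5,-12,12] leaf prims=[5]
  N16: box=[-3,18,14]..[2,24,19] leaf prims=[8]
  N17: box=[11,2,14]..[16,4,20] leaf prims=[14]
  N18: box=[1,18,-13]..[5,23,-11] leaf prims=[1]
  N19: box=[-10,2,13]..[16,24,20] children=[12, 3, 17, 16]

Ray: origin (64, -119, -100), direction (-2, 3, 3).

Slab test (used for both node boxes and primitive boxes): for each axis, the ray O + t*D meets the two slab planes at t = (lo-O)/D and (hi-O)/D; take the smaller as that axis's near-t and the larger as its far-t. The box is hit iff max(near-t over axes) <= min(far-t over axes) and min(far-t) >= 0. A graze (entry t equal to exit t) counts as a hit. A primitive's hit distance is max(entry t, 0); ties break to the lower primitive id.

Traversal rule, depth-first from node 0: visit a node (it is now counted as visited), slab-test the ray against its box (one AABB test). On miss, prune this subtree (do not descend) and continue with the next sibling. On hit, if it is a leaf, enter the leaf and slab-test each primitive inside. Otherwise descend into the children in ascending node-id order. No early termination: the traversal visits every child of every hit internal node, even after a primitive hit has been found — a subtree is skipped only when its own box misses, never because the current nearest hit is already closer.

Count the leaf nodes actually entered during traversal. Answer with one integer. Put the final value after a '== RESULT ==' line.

Traverse from the root:
N0 x:[24,81/2] y:[103/3,143/3] z:[80/3,124/3] -> hit [103/3,81/2], descend [1, 6, 8, 19]
  N1 x:[25,81/2] y:[115/3,142/3] z:[29,37] -> miss, prune
  N6 x:[59/2,75/2] y:[103/3,118/3] z:[36,124/3] -> hit [36,75/2], descend [4, 7, 10, 15]
    N4 x:[30,65/2] y:[115/3,118/3] z:[112/3,115/3] -> miss, prune
    N7 x:[35,75/2] y:[104/3,106/3] z:[118/3,124/3] -> miss, prune
    N10 x:[37,75/2] y:[37,113/3] z:[110/3,112/3] -> hit [37,112/3] leaf, test {P13@t=37}
    N15 x:[59/2,61/2] y:[103/3,107/3] z:[36,112/3] -> miss, prune
  N8 x:[49/2,40] y:[103/3,115/3] z:[80/3,106/3] -> hit [103/3,106/3], descend [5, 11, 14]
    N5 x:[37,40] y:[109/3,115/3] z:[100/3,106/3] -> miss, prune
    N11 x:[29,32] y:[103/3,106/3] z:[80/3,85/3] -> miss, prune
    N14 x:[49/2,55/2] y:[37,112/3] z:[103/3,35] -> miss, prune
  N19 x:[24,37] y:[121/3,143/3] z:[113/3,40] -> miss, prune

order=[0, 1, 6, 4, 7, 10, 15, 8, 5, 11, 14, 19]  |boxes|=12  |leaves|=1  hit=P13

== RESULT ==
1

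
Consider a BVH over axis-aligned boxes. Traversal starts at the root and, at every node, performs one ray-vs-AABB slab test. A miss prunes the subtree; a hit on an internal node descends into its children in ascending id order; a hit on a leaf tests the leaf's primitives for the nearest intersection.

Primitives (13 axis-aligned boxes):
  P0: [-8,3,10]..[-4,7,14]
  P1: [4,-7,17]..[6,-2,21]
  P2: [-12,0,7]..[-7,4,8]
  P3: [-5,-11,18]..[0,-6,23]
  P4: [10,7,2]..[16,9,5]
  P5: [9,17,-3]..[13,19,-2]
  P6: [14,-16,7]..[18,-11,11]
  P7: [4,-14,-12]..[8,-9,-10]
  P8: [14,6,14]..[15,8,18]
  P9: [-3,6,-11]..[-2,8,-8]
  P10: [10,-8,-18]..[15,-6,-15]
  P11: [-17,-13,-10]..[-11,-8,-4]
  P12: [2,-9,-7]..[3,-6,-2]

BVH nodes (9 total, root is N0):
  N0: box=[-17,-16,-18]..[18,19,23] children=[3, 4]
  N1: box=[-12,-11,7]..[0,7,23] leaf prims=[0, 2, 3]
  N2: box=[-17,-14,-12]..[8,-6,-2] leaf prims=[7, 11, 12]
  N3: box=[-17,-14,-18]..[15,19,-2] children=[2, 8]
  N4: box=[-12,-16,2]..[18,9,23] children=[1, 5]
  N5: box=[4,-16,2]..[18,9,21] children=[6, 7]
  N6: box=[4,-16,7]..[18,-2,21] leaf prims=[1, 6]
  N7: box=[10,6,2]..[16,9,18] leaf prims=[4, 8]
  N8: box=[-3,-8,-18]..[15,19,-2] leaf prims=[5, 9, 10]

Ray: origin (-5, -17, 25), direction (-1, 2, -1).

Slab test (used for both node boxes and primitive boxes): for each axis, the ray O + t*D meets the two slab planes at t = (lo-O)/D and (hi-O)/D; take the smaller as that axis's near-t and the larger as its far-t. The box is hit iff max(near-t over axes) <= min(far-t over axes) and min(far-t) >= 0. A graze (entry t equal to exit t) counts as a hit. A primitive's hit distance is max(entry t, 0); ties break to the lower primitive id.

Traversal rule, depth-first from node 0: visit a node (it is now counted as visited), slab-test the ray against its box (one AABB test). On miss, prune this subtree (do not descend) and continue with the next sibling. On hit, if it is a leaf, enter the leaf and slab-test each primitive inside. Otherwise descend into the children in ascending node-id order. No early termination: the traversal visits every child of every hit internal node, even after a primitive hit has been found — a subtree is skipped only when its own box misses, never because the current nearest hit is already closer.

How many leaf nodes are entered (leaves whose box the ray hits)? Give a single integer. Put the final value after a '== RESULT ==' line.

Traverse from the root:
N0 x:[-23,12] y:[1/2,18] z:[2,43] -> hit [2,12], descend [3, 4]
  N3 x:[-20,12] y:[3/2,18] z:[27,43] -> miss, prune
  N4 x:[-23,7] y:[1/2,13] z:[2,23] -> hit [2,7], descend [1, 5]
    N1 x:[-5,7] y:[3,12] z:[2,18] -> hit [3,7] leaf, test {P0(miss), P2(miss), P3(miss)}
    N5 x:[-23,-9] y:[1/2,13] z:[4,23] -> miss, prune

Summary -> nodes [0, 3, 4, 1, 5]; box-tests=5; leaf-entries=1; first=miss

== RESULT ==
1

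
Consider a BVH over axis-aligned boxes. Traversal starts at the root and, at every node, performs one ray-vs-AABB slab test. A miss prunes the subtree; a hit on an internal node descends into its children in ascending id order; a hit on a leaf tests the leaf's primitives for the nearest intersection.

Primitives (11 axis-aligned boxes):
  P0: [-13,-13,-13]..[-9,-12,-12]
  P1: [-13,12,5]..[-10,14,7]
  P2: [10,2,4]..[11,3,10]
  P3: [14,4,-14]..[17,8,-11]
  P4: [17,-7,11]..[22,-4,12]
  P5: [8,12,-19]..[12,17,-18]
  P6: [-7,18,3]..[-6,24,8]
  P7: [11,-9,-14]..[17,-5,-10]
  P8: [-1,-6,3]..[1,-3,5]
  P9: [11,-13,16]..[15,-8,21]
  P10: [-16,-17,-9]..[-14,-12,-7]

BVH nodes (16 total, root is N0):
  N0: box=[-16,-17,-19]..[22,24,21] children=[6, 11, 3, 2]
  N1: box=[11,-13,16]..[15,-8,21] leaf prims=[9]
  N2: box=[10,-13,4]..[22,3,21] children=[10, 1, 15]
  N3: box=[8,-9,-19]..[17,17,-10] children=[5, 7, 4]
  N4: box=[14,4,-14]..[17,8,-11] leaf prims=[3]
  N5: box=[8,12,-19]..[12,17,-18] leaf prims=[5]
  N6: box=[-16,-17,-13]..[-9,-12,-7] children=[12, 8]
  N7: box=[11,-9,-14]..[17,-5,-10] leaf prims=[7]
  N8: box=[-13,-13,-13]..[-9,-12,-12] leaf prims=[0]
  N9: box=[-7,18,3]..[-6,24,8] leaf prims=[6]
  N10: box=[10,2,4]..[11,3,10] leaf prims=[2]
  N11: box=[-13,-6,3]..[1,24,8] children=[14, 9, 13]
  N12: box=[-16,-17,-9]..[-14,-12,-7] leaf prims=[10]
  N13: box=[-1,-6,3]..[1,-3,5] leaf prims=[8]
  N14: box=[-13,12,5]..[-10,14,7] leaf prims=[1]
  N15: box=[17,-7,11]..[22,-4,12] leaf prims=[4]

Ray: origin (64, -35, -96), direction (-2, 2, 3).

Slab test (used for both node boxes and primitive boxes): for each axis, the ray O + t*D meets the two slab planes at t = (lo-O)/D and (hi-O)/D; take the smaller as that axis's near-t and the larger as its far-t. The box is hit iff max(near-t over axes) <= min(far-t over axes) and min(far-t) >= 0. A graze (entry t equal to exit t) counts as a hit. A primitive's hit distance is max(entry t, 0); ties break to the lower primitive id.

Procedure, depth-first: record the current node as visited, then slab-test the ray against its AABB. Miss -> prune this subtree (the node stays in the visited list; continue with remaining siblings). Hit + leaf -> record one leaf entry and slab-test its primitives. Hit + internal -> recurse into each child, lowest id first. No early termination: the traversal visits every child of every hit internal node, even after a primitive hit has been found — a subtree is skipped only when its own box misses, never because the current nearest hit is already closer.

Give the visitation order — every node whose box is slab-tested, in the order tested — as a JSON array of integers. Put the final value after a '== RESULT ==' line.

Traverse from the root:
N0 x:[21,40] y:[9,59/2] z:[77/3,39] -> hit [77/3,59/2], descend [2, 3, 6, 11]
  N2 x:[21,27] y:[11,19] z:[100/3,39] -> miss, prune
  N3 x:[47/2,28] y:[13,26] z:[77/3,86/3] -> hit [77/3,26], descend [4, 5, 7]
    N4 x:[47/2,25] y:[39/2,43/2] z:[82/3,85/3] -> miss, prune
    N5 x:[26,28] y:[47/2,26] z:[77/3,26] -> hit [26,26] leaf, test {P5@t=26}
    N7 x:[47/2,53/2] y:[13,15] z:[82/3,86/3] -> miss, prune
  N6 x:[73/2,40] y:[9,23/2] z:[83/3,89/3] -> miss, prune
  N11 x:[63/2,77/2] y:[29/2,59/2] z:[33,104/3] -> miss, prune

8 AABB tests over nodes [0, 2, 3, 4, 5, 7, 6, 11]; 1 leaf entered; closest P5.

== RESULT ==
[0, 2, 3, 4, 5, 7, 6, 11]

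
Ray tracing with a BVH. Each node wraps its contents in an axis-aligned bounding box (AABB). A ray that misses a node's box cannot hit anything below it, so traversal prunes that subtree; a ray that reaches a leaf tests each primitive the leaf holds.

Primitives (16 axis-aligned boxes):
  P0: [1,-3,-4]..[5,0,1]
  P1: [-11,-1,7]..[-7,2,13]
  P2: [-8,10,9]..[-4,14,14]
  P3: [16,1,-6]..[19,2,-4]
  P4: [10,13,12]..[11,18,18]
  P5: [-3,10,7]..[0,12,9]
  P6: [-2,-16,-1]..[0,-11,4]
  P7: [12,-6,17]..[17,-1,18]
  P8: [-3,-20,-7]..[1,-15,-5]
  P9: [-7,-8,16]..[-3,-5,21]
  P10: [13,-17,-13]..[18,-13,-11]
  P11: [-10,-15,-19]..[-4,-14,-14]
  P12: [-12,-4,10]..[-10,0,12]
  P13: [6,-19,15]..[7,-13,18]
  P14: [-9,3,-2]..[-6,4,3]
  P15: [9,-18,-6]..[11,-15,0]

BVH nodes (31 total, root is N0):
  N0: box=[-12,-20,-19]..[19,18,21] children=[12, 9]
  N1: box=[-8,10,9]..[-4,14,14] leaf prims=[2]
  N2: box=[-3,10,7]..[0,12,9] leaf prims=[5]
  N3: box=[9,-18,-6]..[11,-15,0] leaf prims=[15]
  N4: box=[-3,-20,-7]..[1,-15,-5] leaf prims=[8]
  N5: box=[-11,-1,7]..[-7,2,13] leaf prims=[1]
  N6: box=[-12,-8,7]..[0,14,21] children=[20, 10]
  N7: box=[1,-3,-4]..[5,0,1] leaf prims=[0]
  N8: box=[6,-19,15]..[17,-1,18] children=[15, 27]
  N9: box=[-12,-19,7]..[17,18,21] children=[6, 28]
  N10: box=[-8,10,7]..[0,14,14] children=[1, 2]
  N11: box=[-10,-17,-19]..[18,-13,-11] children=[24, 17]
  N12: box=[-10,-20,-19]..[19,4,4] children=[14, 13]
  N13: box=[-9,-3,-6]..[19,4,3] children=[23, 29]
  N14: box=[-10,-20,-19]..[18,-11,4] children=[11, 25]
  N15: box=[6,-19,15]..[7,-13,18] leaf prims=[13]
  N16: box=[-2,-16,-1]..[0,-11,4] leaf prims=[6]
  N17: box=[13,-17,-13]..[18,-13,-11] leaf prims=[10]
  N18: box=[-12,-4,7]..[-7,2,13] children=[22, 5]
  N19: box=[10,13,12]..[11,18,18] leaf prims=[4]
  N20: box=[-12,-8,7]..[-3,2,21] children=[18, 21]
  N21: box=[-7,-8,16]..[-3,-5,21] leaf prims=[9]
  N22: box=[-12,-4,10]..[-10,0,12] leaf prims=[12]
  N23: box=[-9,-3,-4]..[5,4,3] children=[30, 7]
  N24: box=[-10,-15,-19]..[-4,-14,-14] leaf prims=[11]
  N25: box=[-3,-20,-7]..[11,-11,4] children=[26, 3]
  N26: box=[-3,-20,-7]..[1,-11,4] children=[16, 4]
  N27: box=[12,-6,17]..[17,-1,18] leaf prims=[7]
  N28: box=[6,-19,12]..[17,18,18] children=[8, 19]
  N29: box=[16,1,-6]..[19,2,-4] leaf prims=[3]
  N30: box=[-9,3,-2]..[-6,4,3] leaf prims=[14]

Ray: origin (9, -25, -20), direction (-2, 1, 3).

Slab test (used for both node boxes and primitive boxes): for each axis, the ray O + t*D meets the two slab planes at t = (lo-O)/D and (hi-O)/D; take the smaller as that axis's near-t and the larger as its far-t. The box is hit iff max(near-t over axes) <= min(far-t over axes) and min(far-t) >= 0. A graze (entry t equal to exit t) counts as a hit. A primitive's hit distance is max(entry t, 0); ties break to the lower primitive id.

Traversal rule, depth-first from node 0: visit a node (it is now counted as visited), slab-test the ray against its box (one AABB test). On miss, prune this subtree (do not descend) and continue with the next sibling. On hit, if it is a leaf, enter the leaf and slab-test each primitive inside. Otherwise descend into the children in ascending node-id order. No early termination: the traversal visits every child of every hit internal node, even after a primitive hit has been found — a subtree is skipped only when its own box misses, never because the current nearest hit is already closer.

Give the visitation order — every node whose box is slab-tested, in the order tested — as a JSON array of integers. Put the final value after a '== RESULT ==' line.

Walk:
N0 x:[-5,21/2] y:[5,43] z:[1/3,41/3] -> hit [5,21/2], descend [9, 12]
  N9 x:[-4,21/2] y:[6,43] z:[9,41/3] -> hit [9,21/2], descend [6, 28]
    N6 x:[9/2,21/2] y:[17,39] z:[9,41/3] -> miss, prune
    N28 x:[-4,3/2] y:[6,43] z:[32/3,38/3] -> miss, prune
  N12 x:[-5,19/2] y:[5,29] z:[1/3,8] -> hit [5,8], descend [13, 14]
    N13 x:[-5,9] y:[22,29] z:[14/3,23/3] -> miss, prune
    N14 x:[-9/2,19/2] y:[5,14] z:[1/3,8] -> hit [5,8], descend [11, 25]
      N11 x:[-9/2,19/2] y:[8,12] z:[1/3,3] -> miss, prune
      N25 x:[-1,6] y:[5,14] z:[13/3,8] -> hit [5,6], descend [3, 26]
        N3 x:[-1,0] y:[7,10] z:[14/3,20/3] -> miss, prune
        N26 x:[4,6] y:[5,14] z:[13/3,8] -> hit [5,6], descend [4, 16]
          N4 x:[4,6] y:[5,10] z:[13/3,5] -> hit [5,5] leaf, test {P8@t=5}
          N16 x:[9/2,11/2] y:[9,14] z:[19/3,8] -> miss, prune

Visited [0, 9, 6, 28, 12, 13, 14, 11, 25, 3, 26, 4, 16]. Tests: 13 box, 1 leaf. Nearest: P8.

== RESULT ==
[0, 9, 6, 28, 12, 13, 14, 11, 25, 3, 26, 4, 16]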